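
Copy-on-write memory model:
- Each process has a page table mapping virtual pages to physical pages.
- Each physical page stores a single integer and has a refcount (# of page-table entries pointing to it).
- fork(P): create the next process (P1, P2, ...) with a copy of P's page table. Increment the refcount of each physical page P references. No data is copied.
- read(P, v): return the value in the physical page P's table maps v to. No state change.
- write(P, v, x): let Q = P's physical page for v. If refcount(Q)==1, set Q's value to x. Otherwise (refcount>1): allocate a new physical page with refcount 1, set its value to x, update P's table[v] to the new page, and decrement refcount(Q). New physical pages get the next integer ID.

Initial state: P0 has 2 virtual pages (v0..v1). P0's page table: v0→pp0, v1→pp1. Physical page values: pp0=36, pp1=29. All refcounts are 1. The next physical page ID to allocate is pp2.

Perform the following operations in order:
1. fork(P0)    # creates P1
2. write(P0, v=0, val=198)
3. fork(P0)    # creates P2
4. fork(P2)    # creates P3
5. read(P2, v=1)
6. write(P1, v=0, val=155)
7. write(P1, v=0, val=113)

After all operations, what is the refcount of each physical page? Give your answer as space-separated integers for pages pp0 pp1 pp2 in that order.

Op 1: fork(P0) -> P1. 2 ppages; refcounts: pp0:2 pp1:2
Op 2: write(P0, v0, 198). refcount(pp0)=2>1 -> COPY to pp2. 3 ppages; refcounts: pp0:1 pp1:2 pp2:1
Op 3: fork(P0) -> P2. 3 ppages; refcounts: pp0:1 pp1:3 pp2:2
Op 4: fork(P2) -> P3. 3 ppages; refcounts: pp0:1 pp1:4 pp2:3
Op 5: read(P2, v1) -> 29. No state change.
Op 6: write(P1, v0, 155). refcount(pp0)=1 -> write in place. 3 ppages; refcounts: pp0:1 pp1:4 pp2:3
Op 7: write(P1, v0, 113). refcount(pp0)=1 -> write in place. 3 ppages; refcounts: pp0:1 pp1:4 pp2:3

Answer: 1 4 3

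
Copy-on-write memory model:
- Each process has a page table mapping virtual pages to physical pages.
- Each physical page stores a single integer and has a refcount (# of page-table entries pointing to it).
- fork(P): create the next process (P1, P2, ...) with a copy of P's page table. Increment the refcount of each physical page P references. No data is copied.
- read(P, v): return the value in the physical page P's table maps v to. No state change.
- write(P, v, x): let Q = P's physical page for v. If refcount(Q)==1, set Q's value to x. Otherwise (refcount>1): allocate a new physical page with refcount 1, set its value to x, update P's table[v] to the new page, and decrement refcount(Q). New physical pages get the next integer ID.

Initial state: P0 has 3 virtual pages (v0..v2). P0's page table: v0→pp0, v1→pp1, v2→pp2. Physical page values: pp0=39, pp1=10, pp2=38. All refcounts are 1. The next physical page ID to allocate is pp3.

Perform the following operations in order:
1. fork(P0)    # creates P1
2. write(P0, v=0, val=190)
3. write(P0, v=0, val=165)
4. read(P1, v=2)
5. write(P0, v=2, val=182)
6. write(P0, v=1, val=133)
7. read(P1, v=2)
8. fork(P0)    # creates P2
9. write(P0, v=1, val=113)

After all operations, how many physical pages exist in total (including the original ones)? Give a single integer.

Answer: 7

Derivation:
Op 1: fork(P0) -> P1. 3 ppages; refcounts: pp0:2 pp1:2 pp2:2
Op 2: write(P0, v0, 190). refcount(pp0)=2>1 -> COPY to pp3. 4 ppages; refcounts: pp0:1 pp1:2 pp2:2 pp3:1
Op 3: write(P0, v0, 165). refcount(pp3)=1 -> write in place. 4 ppages; refcounts: pp0:1 pp1:2 pp2:2 pp3:1
Op 4: read(P1, v2) -> 38. No state change.
Op 5: write(P0, v2, 182). refcount(pp2)=2>1 -> COPY to pp4. 5 ppages; refcounts: pp0:1 pp1:2 pp2:1 pp3:1 pp4:1
Op 6: write(P0, v1, 133). refcount(pp1)=2>1 -> COPY to pp5. 6 ppages; refcounts: pp0:1 pp1:1 pp2:1 pp3:1 pp4:1 pp5:1
Op 7: read(P1, v2) -> 38. No state change.
Op 8: fork(P0) -> P2. 6 ppages; refcounts: pp0:1 pp1:1 pp2:1 pp3:2 pp4:2 pp5:2
Op 9: write(P0, v1, 113). refcount(pp5)=2>1 -> COPY to pp6. 7 ppages; refcounts: pp0:1 pp1:1 pp2:1 pp3:2 pp4:2 pp5:1 pp6:1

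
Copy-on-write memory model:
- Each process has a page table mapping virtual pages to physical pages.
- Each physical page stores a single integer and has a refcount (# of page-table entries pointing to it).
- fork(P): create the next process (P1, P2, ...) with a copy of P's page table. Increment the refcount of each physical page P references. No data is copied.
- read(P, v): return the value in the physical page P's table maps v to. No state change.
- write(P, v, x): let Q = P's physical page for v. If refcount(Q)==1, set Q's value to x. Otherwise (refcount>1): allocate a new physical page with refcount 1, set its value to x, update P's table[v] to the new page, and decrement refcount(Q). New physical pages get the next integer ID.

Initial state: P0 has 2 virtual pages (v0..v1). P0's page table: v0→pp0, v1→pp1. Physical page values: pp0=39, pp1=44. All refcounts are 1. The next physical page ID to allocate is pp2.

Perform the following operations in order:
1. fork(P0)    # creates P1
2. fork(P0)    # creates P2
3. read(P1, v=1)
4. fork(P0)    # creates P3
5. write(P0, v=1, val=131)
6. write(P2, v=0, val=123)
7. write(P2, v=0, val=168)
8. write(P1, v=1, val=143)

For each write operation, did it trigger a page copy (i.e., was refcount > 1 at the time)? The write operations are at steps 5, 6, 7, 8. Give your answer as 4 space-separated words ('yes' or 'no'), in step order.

Op 1: fork(P0) -> P1. 2 ppages; refcounts: pp0:2 pp1:2
Op 2: fork(P0) -> P2. 2 ppages; refcounts: pp0:3 pp1:3
Op 3: read(P1, v1) -> 44. No state change.
Op 4: fork(P0) -> P3. 2 ppages; refcounts: pp0:4 pp1:4
Op 5: write(P0, v1, 131). refcount(pp1)=4>1 -> COPY to pp2. 3 ppages; refcounts: pp0:4 pp1:3 pp2:1
Op 6: write(P2, v0, 123). refcount(pp0)=4>1 -> COPY to pp3. 4 ppages; refcounts: pp0:3 pp1:3 pp2:1 pp3:1
Op 7: write(P2, v0, 168). refcount(pp3)=1 -> write in place. 4 ppages; refcounts: pp0:3 pp1:3 pp2:1 pp3:1
Op 8: write(P1, v1, 143). refcount(pp1)=3>1 -> COPY to pp4. 5 ppages; refcounts: pp0:3 pp1:2 pp2:1 pp3:1 pp4:1

yes yes no yes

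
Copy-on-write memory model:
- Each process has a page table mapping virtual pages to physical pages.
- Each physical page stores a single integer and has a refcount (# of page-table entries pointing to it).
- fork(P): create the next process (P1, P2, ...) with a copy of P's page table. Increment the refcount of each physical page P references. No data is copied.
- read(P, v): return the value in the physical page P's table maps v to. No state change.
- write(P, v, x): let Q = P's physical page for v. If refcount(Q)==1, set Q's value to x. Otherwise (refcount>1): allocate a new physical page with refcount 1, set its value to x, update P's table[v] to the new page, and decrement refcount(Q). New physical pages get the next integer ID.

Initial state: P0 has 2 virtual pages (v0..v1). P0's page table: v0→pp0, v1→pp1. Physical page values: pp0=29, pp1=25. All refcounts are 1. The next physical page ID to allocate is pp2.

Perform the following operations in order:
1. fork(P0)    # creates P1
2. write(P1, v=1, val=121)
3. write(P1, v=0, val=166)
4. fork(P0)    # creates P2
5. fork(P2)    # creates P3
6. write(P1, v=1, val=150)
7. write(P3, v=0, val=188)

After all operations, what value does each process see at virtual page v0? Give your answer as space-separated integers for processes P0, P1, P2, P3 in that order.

Answer: 29 166 29 188

Derivation:
Op 1: fork(P0) -> P1. 2 ppages; refcounts: pp0:2 pp1:2
Op 2: write(P1, v1, 121). refcount(pp1)=2>1 -> COPY to pp2. 3 ppages; refcounts: pp0:2 pp1:1 pp2:1
Op 3: write(P1, v0, 166). refcount(pp0)=2>1 -> COPY to pp3. 4 ppages; refcounts: pp0:1 pp1:1 pp2:1 pp3:1
Op 4: fork(P0) -> P2. 4 ppages; refcounts: pp0:2 pp1:2 pp2:1 pp3:1
Op 5: fork(P2) -> P3. 4 ppages; refcounts: pp0:3 pp1:3 pp2:1 pp3:1
Op 6: write(P1, v1, 150). refcount(pp2)=1 -> write in place. 4 ppages; refcounts: pp0:3 pp1:3 pp2:1 pp3:1
Op 7: write(P3, v0, 188). refcount(pp0)=3>1 -> COPY to pp4. 5 ppages; refcounts: pp0:2 pp1:3 pp2:1 pp3:1 pp4:1
P0: v0 -> pp0 = 29
P1: v0 -> pp3 = 166
P2: v0 -> pp0 = 29
P3: v0 -> pp4 = 188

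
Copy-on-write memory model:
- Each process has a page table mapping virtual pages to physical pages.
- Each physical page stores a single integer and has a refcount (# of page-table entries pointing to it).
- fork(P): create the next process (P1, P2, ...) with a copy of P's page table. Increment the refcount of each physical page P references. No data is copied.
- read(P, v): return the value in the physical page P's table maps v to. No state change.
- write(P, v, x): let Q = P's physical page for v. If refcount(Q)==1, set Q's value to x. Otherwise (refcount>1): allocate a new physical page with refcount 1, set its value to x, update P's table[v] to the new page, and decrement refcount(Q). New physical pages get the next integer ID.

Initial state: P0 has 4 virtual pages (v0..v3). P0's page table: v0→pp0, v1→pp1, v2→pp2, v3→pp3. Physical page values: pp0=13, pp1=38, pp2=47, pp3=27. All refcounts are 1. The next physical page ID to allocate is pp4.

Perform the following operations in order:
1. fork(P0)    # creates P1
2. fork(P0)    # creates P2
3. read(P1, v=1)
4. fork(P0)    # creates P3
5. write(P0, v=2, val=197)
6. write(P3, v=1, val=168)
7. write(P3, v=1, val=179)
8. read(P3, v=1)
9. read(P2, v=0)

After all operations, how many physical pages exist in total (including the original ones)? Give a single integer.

Answer: 6

Derivation:
Op 1: fork(P0) -> P1. 4 ppages; refcounts: pp0:2 pp1:2 pp2:2 pp3:2
Op 2: fork(P0) -> P2. 4 ppages; refcounts: pp0:3 pp1:3 pp2:3 pp3:3
Op 3: read(P1, v1) -> 38. No state change.
Op 4: fork(P0) -> P3. 4 ppages; refcounts: pp0:4 pp1:4 pp2:4 pp3:4
Op 5: write(P0, v2, 197). refcount(pp2)=4>1 -> COPY to pp4. 5 ppages; refcounts: pp0:4 pp1:4 pp2:3 pp3:4 pp4:1
Op 6: write(P3, v1, 168). refcount(pp1)=4>1 -> COPY to pp5. 6 ppages; refcounts: pp0:4 pp1:3 pp2:3 pp3:4 pp4:1 pp5:1
Op 7: write(P3, v1, 179). refcount(pp5)=1 -> write in place. 6 ppages; refcounts: pp0:4 pp1:3 pp2:3 pp3:4 pp4:1 pp5:1
Op 8: read(P3, v1) -> 179. No state change.
Op 9: read(P2, v0) -> 13. No state change.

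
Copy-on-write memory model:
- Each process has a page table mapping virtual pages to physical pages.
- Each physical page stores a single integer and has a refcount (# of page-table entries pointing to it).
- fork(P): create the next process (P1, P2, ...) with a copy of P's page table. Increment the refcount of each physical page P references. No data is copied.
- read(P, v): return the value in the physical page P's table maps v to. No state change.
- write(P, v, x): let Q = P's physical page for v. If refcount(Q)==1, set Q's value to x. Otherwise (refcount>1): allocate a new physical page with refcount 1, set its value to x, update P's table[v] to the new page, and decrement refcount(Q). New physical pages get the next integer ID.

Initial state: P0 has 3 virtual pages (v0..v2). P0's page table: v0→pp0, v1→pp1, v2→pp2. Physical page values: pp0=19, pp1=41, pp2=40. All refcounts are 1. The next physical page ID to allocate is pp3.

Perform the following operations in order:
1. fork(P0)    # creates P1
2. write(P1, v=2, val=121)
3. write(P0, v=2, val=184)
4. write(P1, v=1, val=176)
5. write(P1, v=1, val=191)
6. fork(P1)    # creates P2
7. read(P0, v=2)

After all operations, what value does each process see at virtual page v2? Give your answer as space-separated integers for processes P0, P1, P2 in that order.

Answer: 184 121 121

Derivation:
Op 1: fork(P0) -> P1. 3 ppages; refcounts: pp0:2 pp1:2 pp2:2
Op 2: write(P1, v2, 121). refcount(pp2)=2>1 -> COPY to pp3. 4 ppages; refcounts: pp0:2 pp1:2 pp2:1 pp3:1
Op 3: write(P0, v2, 184). refcount(pp2)=1 -> write in place. 4 ppages; refcounts: pp0:2 pp1:2 pp2:1 pp3:1
Op 4: write(P1, v1, 176). refcount(pp1)=2>1 -> COPY to pp4. 5 ppages; refcounts: pp0:2 pp1:1 pp2:1 pp3:1 pp4:1
Op 5: write(P1, v1, 191). refcount(pp4)=1 -> write in place. 5 ppages; refcounts: pp0:2 pp1:1 pp2:1 pp3:1 pp4:1
Op 6: fork(P1) -> P2. 5 ppages; refcounts: pp0:3 pp1:1 pp2:1 pp3:2 pp4:2
Op 7: read(P0, v2) -> 184. No state change.
P0: v2 -> pp2 = 184
P1: v2 -> pp3 = 121
P2: v2 -> pp3 = 121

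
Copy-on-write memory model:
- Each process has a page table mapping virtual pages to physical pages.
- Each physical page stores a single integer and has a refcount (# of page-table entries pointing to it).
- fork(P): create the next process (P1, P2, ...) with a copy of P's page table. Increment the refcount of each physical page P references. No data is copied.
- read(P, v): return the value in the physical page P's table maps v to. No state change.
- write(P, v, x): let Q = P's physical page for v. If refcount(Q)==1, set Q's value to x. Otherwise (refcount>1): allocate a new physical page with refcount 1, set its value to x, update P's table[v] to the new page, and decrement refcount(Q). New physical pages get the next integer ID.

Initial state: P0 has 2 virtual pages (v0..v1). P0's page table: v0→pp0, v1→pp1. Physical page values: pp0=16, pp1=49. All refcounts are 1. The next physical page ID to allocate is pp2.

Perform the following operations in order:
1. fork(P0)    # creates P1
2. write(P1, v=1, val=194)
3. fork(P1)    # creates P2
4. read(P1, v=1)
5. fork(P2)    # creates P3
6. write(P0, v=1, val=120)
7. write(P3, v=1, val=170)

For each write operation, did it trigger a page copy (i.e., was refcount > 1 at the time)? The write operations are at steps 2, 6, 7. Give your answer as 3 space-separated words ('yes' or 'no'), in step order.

Op 1: fork(P0) -> P1. 2 ppages; refcounts: pp0:2 pp1:2
Op 2: write(P1, v1, 194). refcount(pp1)=2>1 -> COPY to pp2. 3 ppages; refcounts: pp0:2 pp1:1 pp2:1
Op 3: fork(P1) -> P2. 3 ppages; refcounts: pp0:3 pp1:1 pp2:2
Op 4: read(P1, v1) -> 194. No state change.
Op 5: fork(P2) -> P3. 3 ppages; refcounts: pp0:4 pp1:1 pp2:3
Op 6: write(P0, v1, 120). refcount(pp1)=1 -> write in place. 3 ppages; refcounts: pp0:4 pp1:1 pp2:3
Op 7: write(P3, v1, 170). refcount(pp2)=3>1 -> COPY to pp3. 4 ppages; refcounts: pp0:4 pp1:1 pp2:2 pp3:1

yes no yes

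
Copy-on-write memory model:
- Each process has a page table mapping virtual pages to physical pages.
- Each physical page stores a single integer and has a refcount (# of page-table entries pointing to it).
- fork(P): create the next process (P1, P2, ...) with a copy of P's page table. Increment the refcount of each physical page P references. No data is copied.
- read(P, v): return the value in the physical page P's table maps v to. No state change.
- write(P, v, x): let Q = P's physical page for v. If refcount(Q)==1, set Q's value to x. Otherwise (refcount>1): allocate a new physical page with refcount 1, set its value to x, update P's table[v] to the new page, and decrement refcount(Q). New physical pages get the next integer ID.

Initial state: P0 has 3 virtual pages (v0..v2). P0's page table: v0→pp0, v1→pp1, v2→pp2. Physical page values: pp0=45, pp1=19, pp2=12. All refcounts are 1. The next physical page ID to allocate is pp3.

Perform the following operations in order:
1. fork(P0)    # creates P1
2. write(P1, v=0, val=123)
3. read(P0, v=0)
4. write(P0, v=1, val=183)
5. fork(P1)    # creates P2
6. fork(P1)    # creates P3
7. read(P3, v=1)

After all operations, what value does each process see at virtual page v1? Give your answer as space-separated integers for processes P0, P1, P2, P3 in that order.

Answer: 183 19 19 19

Derivation:
Op 1: fork(P0) -> P1. 3 ppages; refcounts: pp0:2 pp1:2 pp2:2
Op 2: write(P1, v0, 123). refcount(pp0)=2>1 -> COPY to pp3. 4 ppages; refcounts: pp0:1 pp1:2 pp2:2 pp3:1
Op 3: read(P0, v0) -> 45. No state change.
Op 4: write(P0, v1, 183). refcount(pp1)=2>1 -> COPY to pp4. 5 ppages; refcounts: pp0:1 pp1:1 pp2:2 pp3:1 pp4:1
Op 5: fork(P1) -> P2. 5 ppages; refcounts: pp0:1 pp1:2 pp2:3 pp3:2 pp4:1
Op 6: fork(P1) -> P3. 5 ppages; refcounts: pp0:1 pp1:3 pp2:4 pp3:3 pp4:1
Op 7: read(P3, v1) -> 19. No state change.
P0: v1 -> pp4 = 183
P1: v1 -> pp1 = 19
P2: v1 -> pp1 = 19
P3: v1 -> pp1 = 19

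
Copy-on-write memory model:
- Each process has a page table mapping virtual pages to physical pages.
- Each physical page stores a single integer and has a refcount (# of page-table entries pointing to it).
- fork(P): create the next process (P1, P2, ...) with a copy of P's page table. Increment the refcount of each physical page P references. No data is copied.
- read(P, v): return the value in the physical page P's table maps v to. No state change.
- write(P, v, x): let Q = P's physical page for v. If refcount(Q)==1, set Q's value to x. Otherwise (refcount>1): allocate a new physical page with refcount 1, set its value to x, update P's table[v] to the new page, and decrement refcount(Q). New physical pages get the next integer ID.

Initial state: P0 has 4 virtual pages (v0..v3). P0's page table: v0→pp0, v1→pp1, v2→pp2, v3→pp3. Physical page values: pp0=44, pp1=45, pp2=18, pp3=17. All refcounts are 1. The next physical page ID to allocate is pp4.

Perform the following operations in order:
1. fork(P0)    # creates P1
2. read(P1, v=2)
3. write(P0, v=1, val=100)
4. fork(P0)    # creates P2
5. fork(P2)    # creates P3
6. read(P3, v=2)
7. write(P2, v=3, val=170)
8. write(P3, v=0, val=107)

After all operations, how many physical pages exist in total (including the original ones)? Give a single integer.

Op 1: fork(P0) -> P1. 4 ppages; refcounts: pp0:2 pp1:2 pp2:2 pp3:2
Op 2: read(P1, v2) -> 18. No state change.
Op 3: write(P0, v1, 100). refcount(pp1)=2>1 -> COPY to pp4. 5 ppages; refcounts: pp0:2 pp1:1 pp2:2 pp3:2 pp4:1
Op 4: fork(P0) -> P2. 5 ppages; refcounts: pp0:3 pp1:1 pp2:3 pp3:3 pp4:2
Op 5: fork(P2) -> P3. 5 ppages; refcounts: pp0:4 pp1:1 pp2:4 pp3:4 pp4:3
Op 6: read(P3, v2) -> 18. No state change.
Op 7: write(P2, v3, 170). refcount(pp3)=4>1 -> COPY to pp5. 6 ppages; refcounts: pp0:4 pp1:1 pp2:4 pp3:3 pp4:3 pp5:1
Op 8: write(P3, v0, 107). refcount(pp0)=4>1 -> COPY to pp6. 7 ppages; refcounts: pp0:3 pp1:1 pp2:4 pp3:3 pp4:3 pp5:1 pp6:1

Answer: 7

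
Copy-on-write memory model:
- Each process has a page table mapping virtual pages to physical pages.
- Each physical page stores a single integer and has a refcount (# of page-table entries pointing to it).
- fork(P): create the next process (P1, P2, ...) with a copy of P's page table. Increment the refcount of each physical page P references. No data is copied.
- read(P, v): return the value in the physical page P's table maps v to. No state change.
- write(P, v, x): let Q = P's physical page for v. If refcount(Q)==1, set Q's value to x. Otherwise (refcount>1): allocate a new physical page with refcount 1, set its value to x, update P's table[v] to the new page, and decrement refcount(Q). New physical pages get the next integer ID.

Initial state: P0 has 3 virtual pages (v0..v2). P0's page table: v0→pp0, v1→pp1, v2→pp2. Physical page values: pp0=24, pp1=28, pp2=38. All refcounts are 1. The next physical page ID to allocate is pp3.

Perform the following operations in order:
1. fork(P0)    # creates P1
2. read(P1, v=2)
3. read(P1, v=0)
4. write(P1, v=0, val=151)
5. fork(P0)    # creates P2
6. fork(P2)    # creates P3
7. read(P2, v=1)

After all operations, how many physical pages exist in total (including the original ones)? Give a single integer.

Answer: 4

Derivation:
Op 1: fork(P0) -> P1. 3 ppages; refcounts: pp0:2 pp1:2 pp2:2
Op 2: read(P1, v2) -> 38. No state change.
Op 3: read(P1, v0) -> 24. No state change.
Op 4: write(P1, v0, 151). refcount(pp0)=2>1 -> COPY to pp3. 4 ppages; refcounts: pp0:1 pp1:2 pp2:2 pp3:1
Op 5: fork(P0) -> P2. 4 ppages; refcounts: pp0:2 pp1:3 pp2:3 pp3:1
Op 6: fork(P2) -> P3. 4 ppages; refcounts: pp0:3 pp1:4 pp2:4 pp3:1
Op 7: read(P2, v1) -> 28. No state change.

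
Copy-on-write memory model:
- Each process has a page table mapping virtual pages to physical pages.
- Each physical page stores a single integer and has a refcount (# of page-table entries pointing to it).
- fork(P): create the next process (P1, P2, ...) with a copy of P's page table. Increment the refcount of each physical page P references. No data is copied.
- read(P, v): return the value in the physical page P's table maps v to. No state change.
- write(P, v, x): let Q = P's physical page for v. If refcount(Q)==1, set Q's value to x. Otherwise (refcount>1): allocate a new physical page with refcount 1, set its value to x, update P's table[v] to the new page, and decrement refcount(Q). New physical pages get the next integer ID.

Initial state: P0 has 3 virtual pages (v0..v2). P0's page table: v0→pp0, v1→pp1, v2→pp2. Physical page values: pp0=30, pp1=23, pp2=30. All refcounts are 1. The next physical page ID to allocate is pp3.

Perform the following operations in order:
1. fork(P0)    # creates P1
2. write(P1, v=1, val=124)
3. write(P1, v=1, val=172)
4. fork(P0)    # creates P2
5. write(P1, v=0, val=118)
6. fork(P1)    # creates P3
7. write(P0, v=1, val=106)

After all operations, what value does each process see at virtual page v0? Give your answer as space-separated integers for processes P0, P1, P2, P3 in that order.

Op 1: fork(P0) -> P1. 3 ppages; refcounts: pp0:2 pp1:2 pp2:2
Op 2: write(P1, v1, 124). refcount(pp1)=2>1 -> COPY to pp3. 4 ppages; refcounts: pp0:2 pp1:1 pp2:2 pp3:1
Op 3: write(P1, v1, 172). refcount(pp3)=1 -> write in place. 4 ppages; refcounts: pp0:2 pp1:1 pp2:2 pp3:1
Op 4: fork(P0) -> P2. 4 ppages; refcounts: pp0:3 pp1:2 pp2:3 pp3:1
Op 5: write(P1, v0, 118). refcount(pp0)=3>1 -> COPY to pp4. 5 ppages; refcounts: pp0:2 pp1:2 pp2:3 pp3:1 pp4:1
Op 6: fork(P1) -> P3. 5 ppages; refcounts: pp0:2 pp1:2 pp2:4 pp3:2 pp4:2
Op 7: write(P0, v1, 106). refcount(pp1)=2>1 -> COPY to pp5. 6 ppages; refcounts: pp0:2 pp1:1 pp2:4 pp3:2 pp4:2 pp5:1
P0: v0 -> pp0 = 30
P1: v0 -> pp4 = 118
P2: v0 -> pp0 = 30
P3: v0 -> pp4 = 118

Answer: 30 118 30 118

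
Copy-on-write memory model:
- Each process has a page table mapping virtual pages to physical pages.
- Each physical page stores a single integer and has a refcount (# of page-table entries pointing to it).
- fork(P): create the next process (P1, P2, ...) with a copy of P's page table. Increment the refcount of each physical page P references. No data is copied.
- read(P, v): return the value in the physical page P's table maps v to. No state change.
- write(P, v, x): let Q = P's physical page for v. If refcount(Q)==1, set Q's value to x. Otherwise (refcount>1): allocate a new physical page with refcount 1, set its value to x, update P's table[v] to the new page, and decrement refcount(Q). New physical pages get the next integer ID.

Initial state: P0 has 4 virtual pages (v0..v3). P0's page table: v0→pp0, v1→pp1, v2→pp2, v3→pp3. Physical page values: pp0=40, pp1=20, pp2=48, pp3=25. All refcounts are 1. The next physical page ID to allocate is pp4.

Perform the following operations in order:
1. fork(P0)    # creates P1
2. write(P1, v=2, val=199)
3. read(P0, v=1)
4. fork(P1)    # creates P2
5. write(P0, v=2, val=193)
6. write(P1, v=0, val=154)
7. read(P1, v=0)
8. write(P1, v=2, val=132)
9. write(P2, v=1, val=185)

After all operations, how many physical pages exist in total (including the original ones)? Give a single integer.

Op 1: fork(P0) -> P1. 4 ppages; refcounts: pp0:2 pp1:2 pp2:2 pp3:2
Op 2: write(P1, v2, 199). refcount(pp2)=2>1 -> COPY to pp4. 5 ppages; refcounts: pp0:2 pp1:2 pp2:1 pp3:2 pp4:1
Op 3: read(P0, v1) -> 20. No state change.
Op 4: fork(P1) -> P2. 5 ppages; refcounts: pp0:3 pp1:3 pp2:1 pp3:3 pp4:2
Op 5: write(P0, v2, 193). refcount(pp2)=1 -> write in place. 5 ppages; refcounts: pp0:3 pp1:3 pp2:1 pp3:3 pp4:2
Op 6: write(P1, v0, 154). refcount(pp0)=3>1 -> COPY to pp5. 6 ppages; refcounts: pp0:2 pp1:3 pp2:1 pp3:3 pp4:2 pp5:1
Op 7: read(P1, v0) -> 154. No state change.
Op 8: write(P1, v2, 132). refcount(pp4)=2>1 -> COPY to pp6. 7 ppages; refcounts: pp0:2 pp1:3 pp2:1 pp3:3 pp4:1 pp5:1 pp6:1
Op 9: write(P2, v1, 185). refcount(pp1)=3>1 -> COPY to pp7. 8 ppages; refcounts: pp0:2 pp1:2 pp2:1 pp3:3 pp4:1 pp5:1 pp6:1 pp7:1

Answer: 8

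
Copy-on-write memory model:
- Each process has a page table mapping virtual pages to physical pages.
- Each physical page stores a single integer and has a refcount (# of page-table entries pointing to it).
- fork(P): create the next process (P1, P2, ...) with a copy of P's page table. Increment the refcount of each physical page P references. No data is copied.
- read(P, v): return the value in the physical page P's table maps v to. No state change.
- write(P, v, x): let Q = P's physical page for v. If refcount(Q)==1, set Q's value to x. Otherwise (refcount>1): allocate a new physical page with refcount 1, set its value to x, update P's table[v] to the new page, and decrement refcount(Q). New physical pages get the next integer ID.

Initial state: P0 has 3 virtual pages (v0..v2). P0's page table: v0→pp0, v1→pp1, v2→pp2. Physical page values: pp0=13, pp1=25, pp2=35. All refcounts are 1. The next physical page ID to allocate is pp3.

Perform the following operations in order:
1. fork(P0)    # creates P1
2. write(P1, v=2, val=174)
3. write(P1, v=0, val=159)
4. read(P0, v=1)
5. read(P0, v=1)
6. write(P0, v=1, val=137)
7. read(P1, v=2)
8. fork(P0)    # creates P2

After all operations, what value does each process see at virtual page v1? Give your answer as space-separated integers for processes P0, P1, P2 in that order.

Answer: 137 25 137

Derivation:
Op 1: fork(P0) -> P1. 3 ppages; refcounts: pp0:2 pp1:2 pp2:2
Op 2: write(P1, v2, 174). refcount(pp2)=2>1 -> COPY to pp3. 4 ppages; refcounts: pp0:2 pp1:2 pp2:1 pp3:1
Op 3: write(P1, v0, 159). refcount(pp0)=2>1 -> COPY to pp4. 5 ppages; refcounts: pp0:1 pp1:2 pp2:1 pp3:1 pp4:1
Op 4: read(P0, v1) -> 25. No state change.
Op 5: read(P0, v1) -> 25. No state change.
Op 6: write(P0, v1, 137). refcount(pp1)=2>1 -> COPY to pp5. 6 ppages; refcounts: pp0:1 pp1:1 pp2:1 pp3:1 pp4:1 pp5:1
Op 7: read(P1, v2) -> 174. No state change.
Op 8: fork(P0) -> P2. 6 ppages; refcounts: pp0:2 pp1:1 pp2:2 pp3:1 pp4:1 pp5:2
P0: v1 -> pp5 = 137
P1: v1 -> pp1 = 25
P2: v1 -> pp5 = 137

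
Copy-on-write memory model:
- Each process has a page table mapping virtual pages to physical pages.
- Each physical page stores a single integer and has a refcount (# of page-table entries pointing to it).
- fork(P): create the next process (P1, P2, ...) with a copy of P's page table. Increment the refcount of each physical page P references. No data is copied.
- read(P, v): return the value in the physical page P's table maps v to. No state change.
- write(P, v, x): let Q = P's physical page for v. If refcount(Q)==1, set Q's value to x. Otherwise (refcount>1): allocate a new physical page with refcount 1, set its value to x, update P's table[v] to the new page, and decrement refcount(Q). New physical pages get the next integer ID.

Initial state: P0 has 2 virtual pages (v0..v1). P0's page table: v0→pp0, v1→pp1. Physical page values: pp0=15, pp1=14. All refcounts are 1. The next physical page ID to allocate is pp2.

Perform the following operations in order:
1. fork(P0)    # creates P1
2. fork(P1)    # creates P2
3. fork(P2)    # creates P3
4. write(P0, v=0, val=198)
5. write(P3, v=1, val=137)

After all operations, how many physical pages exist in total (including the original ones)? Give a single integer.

Op 1: fork(P0) -> P1. 2 ppages; refcounts: pp0:2 pp1:2
Op 2: fork(P1) -> P2. 2 ppages; refcounts: pp0:3 pp1:3
Op 3: fork(P2) -> P3. 2 ppages; refcounts: pp0:4 pp1:4
Op 4: write(P0, v0, 198). refcount(pp0)=4>1 -> COPY to pp2. 3 ppages; refcounts: pp0:3 pp1:4 pp2:1
Op 5: write(P3, v1, 137). refcount(pp1)=4>1 -> COPY to pp3. 4 ppages; refcounts: pp0:3 pp1:3 pp2:1 pp3:1

Answer: 4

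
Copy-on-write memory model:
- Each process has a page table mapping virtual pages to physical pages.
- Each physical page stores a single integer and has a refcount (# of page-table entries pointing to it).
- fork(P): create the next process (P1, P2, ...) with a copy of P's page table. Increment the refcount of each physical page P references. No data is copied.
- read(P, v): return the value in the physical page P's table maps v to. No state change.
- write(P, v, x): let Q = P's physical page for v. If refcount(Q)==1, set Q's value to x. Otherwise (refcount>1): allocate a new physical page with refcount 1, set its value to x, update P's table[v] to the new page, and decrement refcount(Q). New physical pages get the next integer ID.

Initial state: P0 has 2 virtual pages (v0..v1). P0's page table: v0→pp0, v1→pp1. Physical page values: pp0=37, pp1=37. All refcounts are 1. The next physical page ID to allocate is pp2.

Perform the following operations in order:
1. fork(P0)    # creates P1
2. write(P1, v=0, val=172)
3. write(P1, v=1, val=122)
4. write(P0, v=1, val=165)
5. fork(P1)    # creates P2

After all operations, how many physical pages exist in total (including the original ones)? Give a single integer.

Op 1: fork(P0) -> P1. 2 ppages; refcounts: pp0:2 pp1:2
Op 2: write(P1, v0, 172). refcount(pp0)=2>1 -> COPY to pp2. 3 ppages; refcounts: pp0:1 pp1:2 pp2:1
Op 3: write(P1, v1, 122). refcount(pp1)=2>1 -> COPY to pp3. 4 ppages; refcounts: pp0:1 pp1:1 pp2:1 pp3:1
Op 4: write(P0, v1, 165). refcount(pp1)=1 -> write in place. 4 ppages; refcounts: pp0:1 pp1:1 pp2:1 pp3:1
Op 5: fork(P1) -> P2. 4 ppages; refcounts: pp0:1 pp1:1 pp2:2 pp3:2

Answer: 4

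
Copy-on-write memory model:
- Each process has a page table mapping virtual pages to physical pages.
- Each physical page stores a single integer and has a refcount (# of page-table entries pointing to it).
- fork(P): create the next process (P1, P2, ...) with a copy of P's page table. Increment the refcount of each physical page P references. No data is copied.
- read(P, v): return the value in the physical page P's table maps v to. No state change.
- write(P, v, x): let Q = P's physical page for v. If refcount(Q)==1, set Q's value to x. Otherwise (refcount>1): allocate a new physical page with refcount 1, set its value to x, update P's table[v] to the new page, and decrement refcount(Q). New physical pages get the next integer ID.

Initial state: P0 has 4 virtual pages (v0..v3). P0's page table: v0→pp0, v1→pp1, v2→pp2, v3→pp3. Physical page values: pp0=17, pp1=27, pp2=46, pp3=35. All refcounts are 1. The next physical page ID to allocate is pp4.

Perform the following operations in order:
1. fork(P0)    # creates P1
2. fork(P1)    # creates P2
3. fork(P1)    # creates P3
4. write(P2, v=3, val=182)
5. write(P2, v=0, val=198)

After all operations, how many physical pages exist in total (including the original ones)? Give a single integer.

Answer: 6

Derivation:
Op 1: fork(P0) -> P1. 4 ppages; refcounts: pp0:2 pp1:2 pp2:2 pp3:2
Op 2: fork(P1) -> P2. 4 ppages; refcounts: pp0:3 pp1:3 pp2:3 pp3:3
Op 3: fork(P1) -> P3. 4 ppages; refcounts: pp0:4 pp1:4 pp2:4 pp3:4
Op 4: write(P2, v3, 182). refcount(pp3)=4>1 -> COPY to pp4. 5 ppages; refcounts: pp0:4 pp1:4 pp2:4 pp3:3 pp4:1
Op 5: write(P2, v0, 198). refcount(pp0)=4>1 -> COPY to pp5. 6 ppages; refcounts: pp0:3 pp1:4 pp2:4 pp3:3 pp4:1 pp5:1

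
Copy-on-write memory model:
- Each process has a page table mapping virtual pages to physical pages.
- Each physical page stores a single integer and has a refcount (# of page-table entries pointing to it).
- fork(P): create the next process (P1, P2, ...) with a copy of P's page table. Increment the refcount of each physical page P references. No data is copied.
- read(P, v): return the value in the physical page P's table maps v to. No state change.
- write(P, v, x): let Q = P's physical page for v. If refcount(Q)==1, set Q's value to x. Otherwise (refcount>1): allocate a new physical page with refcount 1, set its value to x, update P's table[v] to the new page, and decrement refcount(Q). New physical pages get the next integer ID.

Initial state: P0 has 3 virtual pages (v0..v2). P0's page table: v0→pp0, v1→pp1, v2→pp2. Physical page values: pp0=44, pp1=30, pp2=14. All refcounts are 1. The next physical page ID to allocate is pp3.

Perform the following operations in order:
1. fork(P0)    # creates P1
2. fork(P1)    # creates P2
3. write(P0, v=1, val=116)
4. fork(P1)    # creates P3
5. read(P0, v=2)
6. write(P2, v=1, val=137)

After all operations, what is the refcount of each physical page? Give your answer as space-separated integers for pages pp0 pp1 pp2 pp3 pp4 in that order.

Op 1: fork(P0) -> P1. 3 ppages; refcounts: pp0:2 pp1:2 pp2:2
Op 2: fork(P1) -> P2. 3 ppages; refcounts: pp0:3 pp1:3 pp2:3
Op 3: write(P0, v1, 116). refcount(pp1)=3>1 -> COPY to pp3. 4 ppages; refcounts: pp0:3 pp1:2 pp2:3 pp3:1
Op 4: fork(P1) -> P3. 4 ppages; refcounts: pp0:4 pp1:3 pp2:4 pp3:1
Op 5: read(P0, v2) -> 14. No state change.
Op 6: write(P2, v1, 137). refcount(pp1)=3>1 -> COPY to pp4. 5 ppages; refcounts: pp0:4 pp1:2 pp2:4 pp3:1 pp4:1

Answer: 4 2 4 1 1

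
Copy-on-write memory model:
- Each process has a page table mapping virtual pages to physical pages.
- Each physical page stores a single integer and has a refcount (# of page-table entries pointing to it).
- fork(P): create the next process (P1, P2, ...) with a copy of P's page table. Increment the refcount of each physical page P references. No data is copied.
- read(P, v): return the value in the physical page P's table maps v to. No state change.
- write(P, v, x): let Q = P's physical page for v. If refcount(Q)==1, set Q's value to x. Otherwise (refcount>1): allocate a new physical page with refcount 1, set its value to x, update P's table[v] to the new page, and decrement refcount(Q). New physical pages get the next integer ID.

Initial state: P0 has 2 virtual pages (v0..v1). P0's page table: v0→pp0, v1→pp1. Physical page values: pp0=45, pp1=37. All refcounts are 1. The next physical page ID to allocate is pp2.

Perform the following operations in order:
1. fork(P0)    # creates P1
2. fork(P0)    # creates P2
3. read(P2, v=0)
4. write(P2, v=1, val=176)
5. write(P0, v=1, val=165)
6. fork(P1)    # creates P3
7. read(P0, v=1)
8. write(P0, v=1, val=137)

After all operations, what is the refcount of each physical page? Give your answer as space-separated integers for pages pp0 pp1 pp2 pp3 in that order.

Answer: 4 2 1 1

Derivation:
Op 1: fork(P0) -> P1. 2 ppages; refcounts: pp0:2 pp1:2
Op 2: fork(P0) -> P2. 2 ppages; refcounts: pp0:3 pp1:3
Op 3: read(P2, v0) -> 45. No state change.
Op 4: write(P2, v1, 176). refcount(pp1)=3>1 -> COPY to pp2. 3 ppages; refcounts: pp0:3 pp1:2 pp2:1
Op 5: write(P0, v1, 165). refcount(pp1)=2>1 -> COPY to pp3. 4 ppages; refcounts: pp0:3 pp1:1 pp2:1 pp3:1
Op 6: fork(P1) -> P3. 4 ppages; refcounts: pp0:4 pp1:2 pp2:1 pp3:1
Op 7: read(P0, v1) -> 165. No state change.
Op 8: write(P0, v1, 137). refcount(pp3)=1 -> write in place. 4 ppages; refcounts: pp0:4 pp1:2 pp2:1 pp3:1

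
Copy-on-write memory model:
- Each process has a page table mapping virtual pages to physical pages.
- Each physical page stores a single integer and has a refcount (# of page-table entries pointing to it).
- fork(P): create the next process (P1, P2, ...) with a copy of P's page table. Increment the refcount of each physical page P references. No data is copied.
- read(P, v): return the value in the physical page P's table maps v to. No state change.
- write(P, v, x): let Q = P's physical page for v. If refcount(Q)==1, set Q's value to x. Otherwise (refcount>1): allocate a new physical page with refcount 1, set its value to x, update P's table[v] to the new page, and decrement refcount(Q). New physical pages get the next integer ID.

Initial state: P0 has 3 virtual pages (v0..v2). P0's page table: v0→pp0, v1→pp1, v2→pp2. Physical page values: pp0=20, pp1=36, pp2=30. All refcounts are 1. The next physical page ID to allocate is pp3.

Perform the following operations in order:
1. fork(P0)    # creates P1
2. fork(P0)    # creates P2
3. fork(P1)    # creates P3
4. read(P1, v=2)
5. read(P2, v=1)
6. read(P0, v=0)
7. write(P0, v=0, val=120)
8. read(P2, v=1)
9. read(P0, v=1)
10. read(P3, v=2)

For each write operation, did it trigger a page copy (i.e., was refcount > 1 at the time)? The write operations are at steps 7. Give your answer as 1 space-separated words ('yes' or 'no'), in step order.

Op 1: fork(P0) -> P1. 3 ppages; refcounts: pp0:2 pp1:2 pp2:2
Op 2: fork(P0) -> P2. 3 ppages; refcounts: pp0:3 pp1:3 pp2:3
Op 3: fork(P1) -> P3. 3 ppages; refcounts: pp0:4 pp1:4 pp2:4
Op 4: read(P1, v2) -> 30. No state change.
Op 5: read(P2, v1) -> 36. No state change.
Op 6: read(P0, v0) -> 20. No state change.
Op 7: write(P0, v0, 120). refcount(pp0)=4>1 -> COPY to pp3. 4 ppages; refcounts: pp0:3 pp1:4 pp2:4 pp3:1
Op 8: read(P2, v1) -> 36. No state change.
Op 9: read(P0, v1) -> 36. No state change.
Op 10: read(P3, v2) -> 30. No state change.

yes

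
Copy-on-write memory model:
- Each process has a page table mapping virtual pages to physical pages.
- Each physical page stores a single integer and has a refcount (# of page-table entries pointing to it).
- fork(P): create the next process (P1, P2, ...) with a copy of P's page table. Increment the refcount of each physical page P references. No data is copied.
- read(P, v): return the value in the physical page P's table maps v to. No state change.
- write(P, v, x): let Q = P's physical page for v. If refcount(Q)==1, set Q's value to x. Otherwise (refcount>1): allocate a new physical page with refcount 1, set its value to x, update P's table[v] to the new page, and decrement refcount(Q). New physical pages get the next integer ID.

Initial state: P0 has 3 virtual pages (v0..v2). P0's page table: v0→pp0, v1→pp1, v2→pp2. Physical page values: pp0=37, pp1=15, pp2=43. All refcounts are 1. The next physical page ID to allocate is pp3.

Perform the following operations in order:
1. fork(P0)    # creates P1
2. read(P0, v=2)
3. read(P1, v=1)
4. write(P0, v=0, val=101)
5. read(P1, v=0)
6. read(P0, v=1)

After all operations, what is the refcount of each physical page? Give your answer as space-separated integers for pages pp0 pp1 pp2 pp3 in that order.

Op 1: fork(P0) -> P1. 3 ppages; refcounts: pp0:2 pp1:2 pp2:2
Op 2: read(P0, v2) -> 43. No state change.
Op 3: read(P1, v1) -> 15. No state change.
Op 4: write(P0, v0, 101). refcount(pp0)=2>1 -> COPY to pp3. 4 ppages; refcounts: pp0:1 pp1:2 pp2:2 pp3:1
Op 5: read(P1, v0) -> 37. No state change.
Op 6: read(P0, v1) -> 15. No state change.

Answer: 1 2 2 1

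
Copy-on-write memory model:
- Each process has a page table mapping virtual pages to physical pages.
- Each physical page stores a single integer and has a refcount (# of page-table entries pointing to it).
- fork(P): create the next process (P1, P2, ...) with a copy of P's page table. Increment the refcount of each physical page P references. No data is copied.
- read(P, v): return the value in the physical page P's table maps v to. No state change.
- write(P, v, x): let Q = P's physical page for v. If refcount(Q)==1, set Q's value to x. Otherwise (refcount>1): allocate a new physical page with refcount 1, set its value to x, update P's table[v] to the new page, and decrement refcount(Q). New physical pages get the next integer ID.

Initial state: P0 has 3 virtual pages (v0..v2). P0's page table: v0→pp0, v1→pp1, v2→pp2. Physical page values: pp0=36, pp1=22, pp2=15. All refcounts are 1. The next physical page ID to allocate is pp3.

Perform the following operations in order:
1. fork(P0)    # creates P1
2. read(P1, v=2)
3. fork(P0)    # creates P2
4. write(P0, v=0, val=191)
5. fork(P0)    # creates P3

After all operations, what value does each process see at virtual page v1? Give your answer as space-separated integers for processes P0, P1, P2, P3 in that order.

Answer: 22 22 22 22

Derivation:
Op 1: fork(P0) -> P1. 3 ppages; refcounts: pp0:2 pp1:2 pp2:2
Op 2: read(P1, v2) -> 15. No state change.
Op 3: fork(P0) -> P2. 3 ppages; refcounts: pp0:3 pp1:3 pp2:3
Op 4: write(P0, v0, 191). refcount(pp0)=3>1 -> COPY to pp3. 4 ppages; refcounts: pp0:2 pp1:3 pp2:3 pp3:1
Op 5: fork(P0) -> P3. 4 ppages; refcounts: pp0:2 pp1:4 pp2:4 pp3:2
P0: v1 -> pp1 = 22
P1: v1 -> pp1 = 22
P2: v1 -> pp1 = 22
P3: v1 -> pp1 = 22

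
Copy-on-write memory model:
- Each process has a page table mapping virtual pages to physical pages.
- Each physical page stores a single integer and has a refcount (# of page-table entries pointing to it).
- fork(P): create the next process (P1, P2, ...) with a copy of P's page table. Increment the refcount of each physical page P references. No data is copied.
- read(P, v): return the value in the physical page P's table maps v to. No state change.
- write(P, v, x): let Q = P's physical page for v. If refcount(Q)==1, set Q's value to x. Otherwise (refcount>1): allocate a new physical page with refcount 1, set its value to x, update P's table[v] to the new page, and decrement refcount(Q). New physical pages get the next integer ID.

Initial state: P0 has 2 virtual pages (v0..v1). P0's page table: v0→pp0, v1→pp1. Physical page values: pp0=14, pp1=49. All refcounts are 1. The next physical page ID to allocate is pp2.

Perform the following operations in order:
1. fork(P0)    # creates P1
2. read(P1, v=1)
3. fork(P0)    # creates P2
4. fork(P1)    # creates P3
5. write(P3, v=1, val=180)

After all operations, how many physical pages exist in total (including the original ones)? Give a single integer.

Answer: 3

Derivation:
Op 1: fork(P0) -> P1. 2 ppages; refcounts: pp0:2 pp1:2
Op 2: read(P1, v1) -> 49. No state change.
Op 3: fork(P0) -> P2. 2 ppages; refcounts: pp0:3 pp1:3
Op 4: fork(P1) -> P3. 2 ppages; refcounts: pp0:4 pp1:4
Op 5: write(P3, v1, 180). refcount(pp1)=4>1 -> COPY to pp2. 3 ppages; refcounts: pp0:4 pp1:3 pp2:1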